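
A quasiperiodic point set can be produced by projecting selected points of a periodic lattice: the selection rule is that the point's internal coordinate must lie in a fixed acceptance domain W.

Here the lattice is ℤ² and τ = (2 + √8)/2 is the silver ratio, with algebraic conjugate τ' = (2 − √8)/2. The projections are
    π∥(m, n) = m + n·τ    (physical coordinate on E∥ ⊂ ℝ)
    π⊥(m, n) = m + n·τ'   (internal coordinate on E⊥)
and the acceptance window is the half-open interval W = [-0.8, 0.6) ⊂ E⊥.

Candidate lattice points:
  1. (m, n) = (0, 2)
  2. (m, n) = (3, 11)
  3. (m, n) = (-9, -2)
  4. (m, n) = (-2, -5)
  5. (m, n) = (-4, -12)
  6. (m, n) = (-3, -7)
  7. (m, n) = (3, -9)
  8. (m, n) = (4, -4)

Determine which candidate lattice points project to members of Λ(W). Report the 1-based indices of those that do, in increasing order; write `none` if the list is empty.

τ' = (2−√8)/2 ≈ -0.4142.
#1 (0,2): internal coord 0 + (2)·τ' = -0.8284; -0.8284 ∉ [-0.8, 0.6) → out
#2 (3,11): internal coord 3 + (11)·τ' = -1.5563; -1.5563 ∉ [-0.8, 0.6) → out
#3 (-9,-2): internal coord -9 + (-2)·τ' = -8.1716; -8.1716 ∉ [-0.8, 0.6) → out
#4 (-2,-5): internal coord -2 + (-5)·τ' = +0.0711; +0.0711 ∈ [-0.8, 0.6) → IN Λ
#5 (-4,-12): internal coord -4 + (-12)·τ' = +0.9706; +0.9706 ∉ [-0.8, 0.6) → out
#6 (-3,-7): internal coord -3 + (-7)·τ' = -0.1005; -0.1005 ∈ [-0.8, 0.6) → IN Λ
#7 (3,-9): internal coord 3 + (-9)·τ' = +6.7279; +6.7279 ∉ [-0.8, 0.6) → out
#8 (4,-4): internal coord 4 + (-4)·τ' = +5.6569; +5.6569 ∉ [-0.8, 0.6) → out

4, 6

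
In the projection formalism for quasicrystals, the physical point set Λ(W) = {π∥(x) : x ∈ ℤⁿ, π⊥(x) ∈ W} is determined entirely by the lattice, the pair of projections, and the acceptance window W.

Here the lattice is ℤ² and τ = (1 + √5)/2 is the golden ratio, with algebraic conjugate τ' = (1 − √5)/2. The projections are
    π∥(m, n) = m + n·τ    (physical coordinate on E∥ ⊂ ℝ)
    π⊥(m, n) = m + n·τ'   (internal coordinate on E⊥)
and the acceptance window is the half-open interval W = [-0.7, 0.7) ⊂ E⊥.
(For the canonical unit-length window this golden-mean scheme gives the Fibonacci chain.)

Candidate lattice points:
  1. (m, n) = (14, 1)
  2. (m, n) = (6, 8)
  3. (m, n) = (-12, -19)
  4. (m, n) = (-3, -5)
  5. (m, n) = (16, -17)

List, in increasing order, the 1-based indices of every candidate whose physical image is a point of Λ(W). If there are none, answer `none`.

τ' = (1−√5)/2 ≈ -0.61803.
#1 (14,1): internal coord 14 + (1)·τ' = +13.38197; +13.38197 ∉ [-0.7, 0.7) → out
#2 (6,8): internal coord 6 + (8)·τ' = +1.05573; +1.05573 ∉ [-0.7, 0.7) → out
#3 (-12,-19): internal coord -12 + (-19)·τ' = -0.25735; -0.25735 ∈ [-0.7, 0.7) → IN Λ
#4 (-3,-5): internal coord -3 + (-5)·τ' = +0.09017; +0.09017 ∈ [-0.7, 0.7) → IN Λ
#5 (16,-17): internal coord 16 + (-17)·τ' = +26.50658; +26.50658 ∉ [-0.7, 0.7) → out

3, 4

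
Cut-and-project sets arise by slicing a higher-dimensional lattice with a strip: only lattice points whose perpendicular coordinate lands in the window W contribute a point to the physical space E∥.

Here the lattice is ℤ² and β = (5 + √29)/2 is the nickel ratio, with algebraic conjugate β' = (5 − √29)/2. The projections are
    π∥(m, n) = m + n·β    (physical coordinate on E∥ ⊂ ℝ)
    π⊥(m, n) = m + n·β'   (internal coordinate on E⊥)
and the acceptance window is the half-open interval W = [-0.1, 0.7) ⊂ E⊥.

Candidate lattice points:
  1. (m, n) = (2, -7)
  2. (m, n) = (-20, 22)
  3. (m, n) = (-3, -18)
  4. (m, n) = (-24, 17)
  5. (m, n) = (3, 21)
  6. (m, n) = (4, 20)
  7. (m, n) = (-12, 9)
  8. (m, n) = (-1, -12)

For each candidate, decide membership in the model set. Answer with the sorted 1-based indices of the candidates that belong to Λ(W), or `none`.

Numerically β ≈ 5.1926 and β' = −1/β ≈ -0.1926.
[1] lift (2,-7): star map gives 3.3481; window check -0.1 ≤ 3.3481 < 0.7 is false → out
[2] lift (-20,22): star map gives -24.2368; window check -0.1 ≤ -24.2368 < 0.7 is false → out
[3] lift (-3,-18): star map gives 0.4665; window check -0.1 ≤ 0.4665 < 0.7 is true → IN Λ
[4] lift (-24,17): star map gives -27.2739; window check -0.1 ≤ -27.2739 < 0.7 is false → out
[5] lift (3,21): star map gives -1.0442; window check -0.1 ≤ -1.0442 < 0.7 is false → out
[6] lift (4,20): star map gives 0.1484; window check -0.1 ≤ 0.1484 < 0.7 is true → IN Λ
[7] lift (-12,9): star map gives -13.7332; window check -0.1 ≤ -13.7332 < 0.7 is false → out
[8] lift (-1,-12): star map gives 1.3110; window check -0.1 ≤ 1.3110 < 0.7 is false → out

3, 6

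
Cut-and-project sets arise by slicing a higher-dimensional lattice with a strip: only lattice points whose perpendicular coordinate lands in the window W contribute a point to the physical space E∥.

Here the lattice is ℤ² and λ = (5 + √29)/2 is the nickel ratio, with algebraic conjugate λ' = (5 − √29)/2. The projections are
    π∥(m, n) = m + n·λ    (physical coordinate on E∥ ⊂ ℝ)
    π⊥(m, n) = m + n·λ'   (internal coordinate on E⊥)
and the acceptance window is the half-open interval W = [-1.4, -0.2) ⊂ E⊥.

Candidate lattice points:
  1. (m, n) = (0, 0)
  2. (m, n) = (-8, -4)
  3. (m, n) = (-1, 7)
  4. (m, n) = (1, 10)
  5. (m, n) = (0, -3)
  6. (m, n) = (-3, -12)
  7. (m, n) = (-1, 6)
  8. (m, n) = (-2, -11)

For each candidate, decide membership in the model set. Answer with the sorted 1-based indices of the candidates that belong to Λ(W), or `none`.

Numerically λ ≈ 5.1926 and λ' = −1/λ ≈ -0.1926.
[1] lift (0,0): star map gives 0.0000; window check -1.4 ≤ 0.0000 < -0.2 is false → out
[2] lift (-8,-4): star map gives -7.2297; window check -1.4 ≤ -7.2297 < -0.2 is false → out
[3] lift (-1,7): star map gives -2.3481; window check -1.4 ≤ -2.3481 < -0.2 is false → out
[4] lift (1,10): star map gives -0.9258; window check -1.4 ≤ -0.9258 < -0.2 is true → IN Λ
[5] lift (0,-3): star map gives 0.5777; window check -1.4 ≤ 0.5777 < -0.2 is false → out
[6] lift (-3,-12): star map gives -0.6890; window check -1.4 ≤ -0.6890 < -0.2 is true → IN Λ
[7] lift (-1,6): star map gives -2.1555; window check -1.4 ≤ -2.1555 < -0.2 is false → out
[8] lift (-2,-11): star map gives 0.1184; window check -1.4 ≤ 0.1184 < -0.2 is false → out

4, 6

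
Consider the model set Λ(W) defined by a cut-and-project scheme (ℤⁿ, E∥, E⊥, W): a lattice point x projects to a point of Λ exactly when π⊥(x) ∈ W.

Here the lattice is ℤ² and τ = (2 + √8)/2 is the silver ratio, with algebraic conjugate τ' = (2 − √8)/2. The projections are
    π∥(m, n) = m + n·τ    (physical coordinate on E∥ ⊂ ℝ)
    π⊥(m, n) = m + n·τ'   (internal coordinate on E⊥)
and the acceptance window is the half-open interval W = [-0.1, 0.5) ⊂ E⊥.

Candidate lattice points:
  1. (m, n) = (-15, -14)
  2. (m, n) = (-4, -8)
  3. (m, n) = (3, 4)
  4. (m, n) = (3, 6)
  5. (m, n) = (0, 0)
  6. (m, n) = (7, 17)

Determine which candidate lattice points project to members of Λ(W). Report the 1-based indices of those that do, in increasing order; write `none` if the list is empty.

5, 6

τ' = (2−√8)/2 ≈ -0.4142.
#1 (-15,-14): internal coord -15 + (-14)·τ' = -9.2010; -9.2010 ∉ [-0.1, 0.5) → out
#2 (-4,-8): internal coord -4 + (-8)·τ' = -0.6863; -0.6863 ∉ [-0.1, 0.5) → out
#3 (3,4): internal coord 3 + (4)·τ' = +1.3431; +1.3431 ∉ [-0.1, 0.5) → out
#4 (3,6): internal coord 3 + (6)·τ' = +0.5147; +0.5147 ∉ [-0.1, 0.5) → out
#5 (0,0): internal coord 0 + (0)·τ' = +0.0000; +0.0000 ∈ [-0.1, 0.5) → IN Λ
#6 (7,17): internal coord 7 + (17)·τ' = -0.0416; -0.0416 ∈ [-0.1, 0.5) → IN Λ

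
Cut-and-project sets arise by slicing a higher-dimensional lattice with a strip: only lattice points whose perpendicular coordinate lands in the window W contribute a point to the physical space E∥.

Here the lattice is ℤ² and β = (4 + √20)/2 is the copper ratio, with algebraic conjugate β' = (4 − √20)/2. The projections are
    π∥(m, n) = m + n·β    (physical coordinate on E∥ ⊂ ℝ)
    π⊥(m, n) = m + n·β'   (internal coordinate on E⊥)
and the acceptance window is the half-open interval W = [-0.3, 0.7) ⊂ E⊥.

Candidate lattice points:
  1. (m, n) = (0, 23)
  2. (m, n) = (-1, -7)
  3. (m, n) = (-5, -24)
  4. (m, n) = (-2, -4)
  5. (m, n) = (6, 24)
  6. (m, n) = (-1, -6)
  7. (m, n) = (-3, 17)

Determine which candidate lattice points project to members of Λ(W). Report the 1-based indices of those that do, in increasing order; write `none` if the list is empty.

β' = (4−√20)/2 ≈ -0.236068.
[1] lift (0,23): star map gives -5.429563; window check -0.3 ≤ -5.429563 < 0.7 is false → out
[2] lift (-1,-7): star map gives 0.652476; window check -0.3 ≤ 0.652476 < 0.7 is true → IN Λ
[3] lift (-5,-24): star map gives 0.665631; window check -0.3 ≤ 0.665631 < 0.7 is true → IN Λ
[4] lift (-2,-4): star map gives -1.055728; window check -0.3 ≤ -1.055728 < 0.7 is false → out
[5] lift (6,24): star map gives 0.334369; window check -0.3 ≤ 0.334369 < 0.7 is true → IN Λ
[6] lift (-1,-6): star map gives 0.416408; window check -0.3 ≤ 0.416408 < 0.7 is true → IN Λ
[7] lift (-3,17): star map gives -7.013156; window check -0.3 ≤ -7.013156 < 0.7 is false → out

2, 3, 5, 6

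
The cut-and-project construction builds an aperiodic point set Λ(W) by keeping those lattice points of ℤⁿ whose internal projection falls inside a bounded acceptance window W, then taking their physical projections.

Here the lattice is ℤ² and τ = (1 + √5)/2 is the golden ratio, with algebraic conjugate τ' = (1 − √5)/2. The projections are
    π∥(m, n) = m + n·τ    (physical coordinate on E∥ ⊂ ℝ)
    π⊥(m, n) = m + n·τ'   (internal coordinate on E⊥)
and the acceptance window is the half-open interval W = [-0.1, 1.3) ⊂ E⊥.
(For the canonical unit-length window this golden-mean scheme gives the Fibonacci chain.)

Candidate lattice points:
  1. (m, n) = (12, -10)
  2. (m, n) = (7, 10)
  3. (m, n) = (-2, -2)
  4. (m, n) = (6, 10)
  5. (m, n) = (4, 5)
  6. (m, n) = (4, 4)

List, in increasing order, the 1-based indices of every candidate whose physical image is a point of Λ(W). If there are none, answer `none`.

τ' = (1−√5)/2 ≈ -0.61803.
[1] lift (12,-10): star map gives 18.18034; window check -0.1 ≤ 18.18034 < 1.3 is false → out
[2] lift (7,10): star map gives 0.81966; window check -0.1 ≤ 0.81966 < 1.3 is true → IN Λ
[3] lift (-2,-2): star map gives -0.76393; window check -0.1 ≤ -0.76393 < 1.3 is false → out
[4] lift (6,10): star map gives -0.18034; window check -0.1 ≤ -0.18034 < 1.3 is false → out
[5] lift (4,5): star map gives 0.90983; window check -0.1 ≤ 0.90983 < 1.3 is true → IN Λ
[6] lift (4,4): star map gives 1.52786; window check -0.1 ≤ 1.52786 < 1.3 is false → out

2, 5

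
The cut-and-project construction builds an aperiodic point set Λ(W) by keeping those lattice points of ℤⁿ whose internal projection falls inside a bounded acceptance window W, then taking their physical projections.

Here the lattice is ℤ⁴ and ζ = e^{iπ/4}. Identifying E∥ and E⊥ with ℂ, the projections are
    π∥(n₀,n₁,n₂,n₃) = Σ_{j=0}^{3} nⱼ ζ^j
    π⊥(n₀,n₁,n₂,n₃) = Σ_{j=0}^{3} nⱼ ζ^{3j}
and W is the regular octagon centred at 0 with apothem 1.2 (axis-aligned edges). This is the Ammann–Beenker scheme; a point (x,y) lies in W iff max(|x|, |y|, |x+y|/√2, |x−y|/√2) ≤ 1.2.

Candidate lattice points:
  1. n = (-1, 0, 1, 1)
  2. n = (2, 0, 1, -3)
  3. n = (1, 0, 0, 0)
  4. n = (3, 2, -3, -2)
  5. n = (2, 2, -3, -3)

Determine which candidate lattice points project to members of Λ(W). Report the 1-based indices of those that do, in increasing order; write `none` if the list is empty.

Internal map: ζ^{3j} for j=0..3 gives (1,0), (−√2/2,√2/2), (0,−1), (√2/2,√2/2).
#1 (-1, 0, 1, 1): internal (-0.292893, -0.292893); octagon support 0.414214 vs apothem 1.2 → ∈ W
#2 (2, 0, 1, -3): internal (-0.121320, -3.121320); octagon support 3.121320 vs apothem 1.2 → ∉ W
#3 (1, 0, 0, 0): internal (1.000000, 0.000000); octagon support 1.000000 vs apothem 1.2 → ∈ W
#4 (3, 2, -3, -2): internal (0.171573, 3.000000); octagon support 3.000000 vs apothem 1.2 → ∉ W
#5 (2, 2, -3, -3): internal (-1.535534, 2.292893); octagon support 2.707107 vs apothem 1.2 → ∉ W

1, 3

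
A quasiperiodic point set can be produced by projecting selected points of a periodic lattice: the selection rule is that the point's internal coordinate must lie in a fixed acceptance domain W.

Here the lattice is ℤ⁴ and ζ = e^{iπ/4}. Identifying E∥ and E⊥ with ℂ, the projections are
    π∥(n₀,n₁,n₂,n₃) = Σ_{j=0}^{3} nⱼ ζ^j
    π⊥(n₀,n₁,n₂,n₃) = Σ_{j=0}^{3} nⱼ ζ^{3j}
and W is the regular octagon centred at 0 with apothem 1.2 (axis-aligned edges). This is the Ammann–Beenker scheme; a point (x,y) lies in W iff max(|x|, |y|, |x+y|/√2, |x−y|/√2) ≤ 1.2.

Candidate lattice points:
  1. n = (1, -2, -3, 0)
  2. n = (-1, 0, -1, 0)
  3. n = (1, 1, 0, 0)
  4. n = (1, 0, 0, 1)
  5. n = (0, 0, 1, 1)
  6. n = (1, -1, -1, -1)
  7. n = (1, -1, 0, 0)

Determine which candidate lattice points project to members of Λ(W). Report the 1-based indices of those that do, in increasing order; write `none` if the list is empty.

3, 5, 6

With ζ = e^{iπ/4} the internal vectors are ζ^0,ζ^3,ζ^6,ζ^9.
#1 (1, -2, -3, 0): internal (2.4142, 1.5858); octagon support 2.8284 vs apothem 1.2 → ∉ W
#2 (-1, 0, -1, 0): internal (-1.0000, 1.0000); octagon support 1.4142 vs apothem 1.2 → ∉ W
#3 (1, 1, 0, 0): internal (0.2929, 0.7071); octagon support 0.7071 vs apothem 1.2 → ∈ W
#4 (1, 0, 0, 1): internal (1.7071, 0.7071); octagon support 1.7071 vs apothem 1.2 → ∉ W
#5 (0, 0, 1, 1): internal (0.7071, -0.2929); octagon support 0.7071 vs apothem 1.2 → ∈ W
#6 (1, -1, -1, -1): internal (1.0000, -0.4142); octagon support 1.0000 vs apothem 1.2 → ∈ W
#7 (1, -1, 0, 0): internal (1.7071, -0.7071); octagon support 1.7071 vs apothem 1.2 → ∉ W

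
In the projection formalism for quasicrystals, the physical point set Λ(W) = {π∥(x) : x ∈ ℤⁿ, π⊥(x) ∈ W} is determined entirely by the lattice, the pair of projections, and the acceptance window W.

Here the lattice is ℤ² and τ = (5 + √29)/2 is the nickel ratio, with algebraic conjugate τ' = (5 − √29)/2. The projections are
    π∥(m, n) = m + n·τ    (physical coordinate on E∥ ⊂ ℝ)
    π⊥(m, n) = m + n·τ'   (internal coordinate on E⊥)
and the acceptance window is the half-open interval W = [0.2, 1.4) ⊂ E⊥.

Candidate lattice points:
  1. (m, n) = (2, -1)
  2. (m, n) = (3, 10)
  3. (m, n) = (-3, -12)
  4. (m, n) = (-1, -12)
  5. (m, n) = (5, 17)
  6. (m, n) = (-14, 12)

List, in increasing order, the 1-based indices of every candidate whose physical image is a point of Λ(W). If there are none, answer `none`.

2, 4

τ' = (5−√29)/2 ≈ -0.19258.
[1] lift (2,-1): star map gives 2.19258; window check 0.2 ≤ 2.19258 < 1.4 is false → out
[2] lift (3,10): star map gives 1.07418; window check 0.2 ≤ 1.07418 < 1.4 is true → IN Λ
[3] lift (-3,-12): star map gives -0.68901; window check 0.2 ≤ -0.68901 < 1.4 is false → out
[4] lift (-1,-12): star map gives 1.31099; window check 0.2 ≤ 1.31099 < 1.4 is true → IN Λ
[5] lift (5,17): star map gives 1.72610; window check 0.2 ≤ 1.72610 < 1.4 is false → out
[6] lift (-14,12): star map gives -16.31099; window check 0.2 ≤ -16.31099 < 1.4 is false → out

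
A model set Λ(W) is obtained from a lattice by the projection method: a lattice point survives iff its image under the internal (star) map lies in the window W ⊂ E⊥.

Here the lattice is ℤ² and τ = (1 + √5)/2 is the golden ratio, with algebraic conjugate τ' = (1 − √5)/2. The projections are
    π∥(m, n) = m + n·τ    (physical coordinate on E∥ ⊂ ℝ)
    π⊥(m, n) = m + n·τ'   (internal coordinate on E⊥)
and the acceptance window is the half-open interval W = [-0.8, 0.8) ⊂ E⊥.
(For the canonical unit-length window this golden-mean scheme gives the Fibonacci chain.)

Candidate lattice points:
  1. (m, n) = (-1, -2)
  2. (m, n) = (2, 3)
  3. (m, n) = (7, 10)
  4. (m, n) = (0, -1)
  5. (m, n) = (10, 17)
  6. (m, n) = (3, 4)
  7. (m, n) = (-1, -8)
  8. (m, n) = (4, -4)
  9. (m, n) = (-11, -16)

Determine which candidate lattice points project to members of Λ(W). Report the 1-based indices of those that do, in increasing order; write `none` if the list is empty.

τ' = (1−√5)/2 ≈ -0.61803.
[1] lift (-1,-2): star map gives 0.23607; window check -0.8 ≤ 0.23607 < 0.8 is true → IN Λ
[2] lift (2,3): star map gives 0.14590; window check -0.8 ≤ 0.14590 < 0.8 is true → IN Λ
[3] lift (7,10): star map gives 0.81966; window check -0.8 ≤ 0.81966 < 0.8 is false → out
[4] lift (0,-1): star map gives 0.61803; window check -0.8 ≤ 0.61803 < 0.8 is true → IN Λ
[5] lift (10,17): star map gives -0.50658; window check -0.8 ≤ -0.50658 < 0.8 is true → IN Λ
[6] lift (3,4): star map gives 0.52786; window check -0.8 ≤ 0.52786 < 0.8 is true → IN Λ
[7] lift (-1,-8): star map gives 3.94427; window check -0.8 ≤ 3.94427 < 0.8 is false → out
[8] lift (4,-4): star map gives 6.47214; window check -0.8 ≤ 6.47214 < 0.8 is false → out
[9] lift (-11,-16): star map gives -1.11146; window check -0.8 ≤ -1.11146 < 0.8 is false → out

1, 2, 4, 5, 6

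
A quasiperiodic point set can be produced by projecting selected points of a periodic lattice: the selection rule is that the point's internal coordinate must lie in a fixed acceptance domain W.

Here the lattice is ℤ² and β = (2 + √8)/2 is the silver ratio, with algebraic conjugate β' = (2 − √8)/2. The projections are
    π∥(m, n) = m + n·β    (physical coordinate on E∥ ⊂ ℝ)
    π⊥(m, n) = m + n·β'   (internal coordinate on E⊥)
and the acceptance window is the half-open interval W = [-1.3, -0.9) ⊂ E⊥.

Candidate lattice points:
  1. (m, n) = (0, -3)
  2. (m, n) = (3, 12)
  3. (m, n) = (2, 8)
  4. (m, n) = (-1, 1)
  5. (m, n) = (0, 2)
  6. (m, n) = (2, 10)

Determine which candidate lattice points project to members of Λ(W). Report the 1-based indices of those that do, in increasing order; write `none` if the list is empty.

none

Numerically β ≈ 2.41421 and β' = −1/β ≈ -0.41421.
candidate 1: (m,n)=(0,-3) → π∥ = 0-3·β ≈ -7.24264, π⊥ = 0-3·β' ≈ 1.24264 ∉ [-1.3, -0.9) ⇒ out
candidate 2: (m,n)=(3,12) → π∥ = 3+12·β ≈ 31.97056, π⊥ = 3+12·β' ≈ -1.97056 ∉ [-1.3, -0.9) ⇒ out
candidate 3: (m,n)=(2,8) → π∥ = 2+8·β ≈ 21.31371, π⊥ = 2+8·β' ≈ -1.31371 ∉ [-1.3, -0.9) ⇒ out
candidate 4: (m,n)=(-1,1) → π∥ = -1+1·β ≈ 1.41421, π⊥ = -1+1·β' ≈ -1.41421 ∉ [-1.3, -0.9) ⇒ out
candidate 5: (m,n)=(0,2) → π∥ = 0+2·β ≈ 4.82843, π⊥ = 0+2·β' ≈ -0.82843 ∉ [-1.3, -0.9) ⇒ out
candidate 6: (m,n)=(2,10) → π∥ = 2+10·β ≈ 26.14214, π⊥ = 2+10·β' ≈ -2.14214 ∉ [-1.3, -0.9) ⇒ out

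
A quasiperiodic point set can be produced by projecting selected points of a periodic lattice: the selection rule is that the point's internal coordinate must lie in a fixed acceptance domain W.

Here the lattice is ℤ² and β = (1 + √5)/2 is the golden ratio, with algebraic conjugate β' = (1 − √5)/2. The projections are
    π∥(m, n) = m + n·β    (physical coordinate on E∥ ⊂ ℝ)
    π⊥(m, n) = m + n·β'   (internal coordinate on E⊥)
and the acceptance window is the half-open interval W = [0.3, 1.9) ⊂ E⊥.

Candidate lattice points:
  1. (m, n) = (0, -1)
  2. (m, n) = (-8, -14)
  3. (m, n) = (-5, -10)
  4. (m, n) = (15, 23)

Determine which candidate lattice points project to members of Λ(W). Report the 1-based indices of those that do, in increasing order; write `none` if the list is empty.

1, 2, 3, 4

Numerically β ≈ 1.6180 and β' = −1/β ≈ -0.6180.
[1] lift (0,-1): star map gives 0.6180; window check 0.3 ≤ 0.6180 < 1.9 is true → IN Λ
[2] lift (-8,-14): star map gives 0.6525; window check 0.3 ≤ 0.6525 < 1.9 is true → IN Λ
[3] lift (-5,-10): star map gives 1.1803; window check 0.3 ≤ 1.1803 < 1.9 is true → IN Λ
[4] lift (15,23): star map gives 0.7852; window check 0.3 ≤ 0.7852 < 1.9 is true → IN Λ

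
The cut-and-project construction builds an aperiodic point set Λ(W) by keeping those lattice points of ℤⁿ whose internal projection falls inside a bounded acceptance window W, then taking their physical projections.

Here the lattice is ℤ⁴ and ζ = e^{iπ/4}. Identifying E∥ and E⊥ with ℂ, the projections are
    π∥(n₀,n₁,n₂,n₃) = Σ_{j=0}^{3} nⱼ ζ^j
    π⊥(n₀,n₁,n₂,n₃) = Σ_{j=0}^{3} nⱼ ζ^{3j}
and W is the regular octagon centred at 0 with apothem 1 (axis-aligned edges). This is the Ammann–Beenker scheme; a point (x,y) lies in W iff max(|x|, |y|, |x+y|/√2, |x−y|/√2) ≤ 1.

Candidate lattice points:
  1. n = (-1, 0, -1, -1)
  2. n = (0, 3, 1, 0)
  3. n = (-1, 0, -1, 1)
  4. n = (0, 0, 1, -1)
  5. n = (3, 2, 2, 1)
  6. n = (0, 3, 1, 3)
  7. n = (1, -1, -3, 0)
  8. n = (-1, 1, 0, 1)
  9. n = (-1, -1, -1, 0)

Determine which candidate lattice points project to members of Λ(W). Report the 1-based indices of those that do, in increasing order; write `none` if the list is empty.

Internal map: ζ^{3j} for j=0..3 gives (1,0), (−√2/2,√2/2), (0,−1), (√2/2,√2/2).
candidate 1: n = (-1, 0, -1, -1) → π⊥ ≈ (-1.70711, +0.29289); max(|x|,|y|,|x±y|/√2) = 1.70711 > 1 ⇒ ∉ W
candidate 2: n = (0, 3, 1, 0) → π⊥ ≈ (-2.12132, +1.12132); max(|x|,|y|,|x±y|/√2) = 2.29289 > 1 ⇒ ∉ W
candidate 3: n = (-1, 0, -1, 1) → π⊥ ≈ (-0.29289, +1.70711); max(|x|,|y|,|x±y|/√2) = 1.70711 > 1 ⇒ ∉ W
candidate 4: n = (0, 0, 1, -1) → π⊥ ≈ (-0.70711, -1.70711); max(|x|,|y|,|x±y|/√2) = 1.70711 > 1 ⇒ ∉ W
candidate 5: n = (3, 2, 2, 1) → π⊥ ≈ (+2.29289, +0.12132); max(|x|,|y|,|x±y|/√2) = 2.29289 > 1 ⇒ ∉ W
candidate 6: n = (0, 3, 1, 3) → π⊥ ≈ (+0.00000, +3.24264); max(|x|,|y|,|x±y|/√2) = 3.24264 > 1 ⇒ ∉ W
candidate 7: n = (1, -1, -3, 0) → π⊥ ≈ (+1.70711, +2.29289); max(|x|,|y|,|x±y|/√2) = 2.82843 > 1 ⇒ ∉ W
candidate 8: n = (-1, 1, 0, 1) → π⊥ ≈ (-1.00000, +1.41421); max(|x|,|y|,|x±y|/√2) = 1.70711 > 1 ⇒ ∉ W
candidate 9: n = (-1, -1, -1, 0) → π⊥ ≈ (-0.29289, +0.29289); max(|x|,|y|,|x±y|/√2) = 0.41421 ≤ 1 ⇒ ∈ W

9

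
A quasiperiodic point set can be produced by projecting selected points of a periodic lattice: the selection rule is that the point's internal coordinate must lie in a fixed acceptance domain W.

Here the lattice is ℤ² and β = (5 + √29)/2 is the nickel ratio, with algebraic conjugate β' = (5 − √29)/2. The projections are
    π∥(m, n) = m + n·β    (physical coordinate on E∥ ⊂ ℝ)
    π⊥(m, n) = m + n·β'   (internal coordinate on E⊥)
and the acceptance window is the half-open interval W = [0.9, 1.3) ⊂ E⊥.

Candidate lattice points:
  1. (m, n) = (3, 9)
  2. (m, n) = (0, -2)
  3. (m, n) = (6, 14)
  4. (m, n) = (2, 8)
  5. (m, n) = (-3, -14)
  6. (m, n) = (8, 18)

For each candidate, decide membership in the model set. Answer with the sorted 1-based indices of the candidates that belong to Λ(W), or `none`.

β' = (5−√29)/2 ≈ -0.1926.
#1 (3,9): internal coord 3 + (9)·β' = +1.2668; +1.2668 ∈ [0.9, 1.3) → IN Λ
#2 (0,-2): internal coord 0 + (-2)·β' = +0.3852; +0.3852 ∉ [0.9, 1.3) → out
#3 (6,14): internal coord 6 + (14)·β' = +3.3038; +3.3038 ∉ [0.9, 1.3) → out
#4 (2,8): internal coord 2 + (8)·β' = +0.4593; +0.4593 ∉ [0.9, 1.3) → out
#5 (-3,-14): internal coord -3 + (-14)·β' = -0.3038; -0.3038 ∉ [0.9, 1.3) → out
#6 (8,18): internal coord 8 + (18)·β' = +4.5335; +4.5335 ∉ [0.9, 1.3) → out

1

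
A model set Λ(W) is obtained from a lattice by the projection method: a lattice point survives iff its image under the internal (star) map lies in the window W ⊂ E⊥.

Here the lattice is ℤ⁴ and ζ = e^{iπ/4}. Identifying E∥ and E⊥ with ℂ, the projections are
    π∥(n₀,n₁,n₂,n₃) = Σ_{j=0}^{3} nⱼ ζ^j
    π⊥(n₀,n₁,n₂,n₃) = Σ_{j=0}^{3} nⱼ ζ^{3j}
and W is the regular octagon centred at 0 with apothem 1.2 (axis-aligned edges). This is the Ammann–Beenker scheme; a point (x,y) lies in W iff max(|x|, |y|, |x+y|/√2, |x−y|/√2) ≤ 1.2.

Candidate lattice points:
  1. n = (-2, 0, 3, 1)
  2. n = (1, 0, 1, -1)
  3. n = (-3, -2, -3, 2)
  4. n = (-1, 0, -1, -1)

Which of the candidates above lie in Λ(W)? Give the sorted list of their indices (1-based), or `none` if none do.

Internal map: ζ^{3j} for j=0..3 gives (1,0), (−√2/2,√2/2), (0,−1), (√2/2,√2/2).
#1 (-2, 0, 3, 1): internal (-1.29289, -2.29289); octagon support 2.53553 vs apothem 1.2 → ∉ W
#2 (1, 0, 1, -1): internal (0.29289, -1.70711); octagon support 1.70711 vs apothem 1.2 → ∉ W
#3 (-3, -2, -3, 2): internal (-0.17157, 3.00000); octagon support 3.00000 vs apothem 1.2 → ∉ W
#4 (-1, 0, -1, -1): internal (-1.70711, 0.29289); octagon support 1.70711 vs apothem 1.2 → ∉ W

none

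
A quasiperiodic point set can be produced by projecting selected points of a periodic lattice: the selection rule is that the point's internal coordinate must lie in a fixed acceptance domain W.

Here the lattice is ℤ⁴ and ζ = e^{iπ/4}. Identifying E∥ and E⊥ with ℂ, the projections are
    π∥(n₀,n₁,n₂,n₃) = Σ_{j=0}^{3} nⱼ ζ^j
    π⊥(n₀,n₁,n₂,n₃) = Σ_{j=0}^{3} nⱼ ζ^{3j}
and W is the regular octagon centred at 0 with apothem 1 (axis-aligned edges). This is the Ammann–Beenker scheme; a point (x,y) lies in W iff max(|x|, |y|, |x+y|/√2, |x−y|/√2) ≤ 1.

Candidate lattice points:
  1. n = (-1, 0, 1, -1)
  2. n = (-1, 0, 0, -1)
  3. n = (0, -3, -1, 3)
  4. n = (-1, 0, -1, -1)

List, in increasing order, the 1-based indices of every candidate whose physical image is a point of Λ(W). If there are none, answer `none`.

none

Internal map: ζ^{3j} for j=0..3 gives (1,0), (−√2/2,√2/2), (0,−1), (√2/2,√2/2).
#1 (-1, 0, 1, -1): internal (-1.7071, -1.7071); octagon support 2.4142 vs apothem 1 → ∉ W
#2 (-1, 0, 0, -1): internal (-1.7071, -0.7071); octagon support 1.7071 vs apothem 1 → ∉ W
#3 (0, -3, -1, 3): internal (4.2426, 1.0000); octagon support 4.2426 vs apothem 1 → ∉ W
#4 (-1, 0, -1, -1): internal (-1.7071, 0.2929); octagon support 1.7071 vs apothem 1 → ∉ W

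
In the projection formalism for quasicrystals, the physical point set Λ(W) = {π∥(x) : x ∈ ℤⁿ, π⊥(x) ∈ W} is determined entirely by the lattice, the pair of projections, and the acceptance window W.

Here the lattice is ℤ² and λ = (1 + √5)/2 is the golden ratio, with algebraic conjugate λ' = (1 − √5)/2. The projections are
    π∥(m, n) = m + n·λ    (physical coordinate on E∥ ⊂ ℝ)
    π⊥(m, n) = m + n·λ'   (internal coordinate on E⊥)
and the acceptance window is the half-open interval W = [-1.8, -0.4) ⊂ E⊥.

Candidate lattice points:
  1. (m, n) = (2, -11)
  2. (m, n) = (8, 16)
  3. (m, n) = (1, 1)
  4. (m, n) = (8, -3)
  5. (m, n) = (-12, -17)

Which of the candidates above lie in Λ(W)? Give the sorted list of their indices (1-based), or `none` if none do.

5

Numerically λ ≈ 1.618034 and λ' = −1/λ ≈ -0.618034.
[1] lift (2,-11): star map gives 8.798374; window check -1.8 ≤ 8.798374 < -0.4 is false → out
[2] lift (8,16): star map gives -1.888544; window check -1.8 ≤ -1.888544 < -0.4 is false → out
[3] lift (1,1): star map gives 0.381966; window check -1.8 ≤ 0.381966 < -0.4 is false → out
[4] lift (8,-3): star map gives 9.854102; window check -1.8 ≤ 9.854102 < -0.4 is false → out
[5] lift (-12,-17): star map gives -1.493422; window check -1.8 ≤ -1.493422 < -0.4 is true → IN Λ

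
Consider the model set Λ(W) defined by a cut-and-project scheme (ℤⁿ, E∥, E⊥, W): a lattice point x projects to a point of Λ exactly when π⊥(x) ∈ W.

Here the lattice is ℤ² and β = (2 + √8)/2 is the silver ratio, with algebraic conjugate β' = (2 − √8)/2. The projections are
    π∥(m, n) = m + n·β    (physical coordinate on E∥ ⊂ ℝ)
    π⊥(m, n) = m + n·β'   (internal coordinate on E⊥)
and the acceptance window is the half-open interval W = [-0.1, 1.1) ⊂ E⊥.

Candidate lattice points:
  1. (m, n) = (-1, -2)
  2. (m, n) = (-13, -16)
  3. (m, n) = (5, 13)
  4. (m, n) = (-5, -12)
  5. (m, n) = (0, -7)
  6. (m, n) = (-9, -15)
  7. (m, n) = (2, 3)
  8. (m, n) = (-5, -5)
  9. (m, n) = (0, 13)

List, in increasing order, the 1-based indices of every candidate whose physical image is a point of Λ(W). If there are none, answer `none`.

4, 7

Numerically β ≈ 2.41421 and β' = −1/β ≈ -0.41421.
[1] lift (-1,-2): star map gives -0.17157; window check -0.1 ≤ -0.17157 < 1.1 is false → out
[2] lift (-13,-16): star map gives -6.37258; window check -0.1 ≤ -6.37258 < 1.1 is false → out
[3] lift (5,13): star map gives -0.38478; window check -0.1 ≤ -0.38478 < 1.1 is false → out
[4] lift (-5,-12): star map gives -0.02944; window check -0.1 ≤ -0.02944 < 1.1 is true → IN Λ
[5] lift (0,-7): star map gives 2.89949; window check -0.1 ≤ 2.89949 < 1.1 is false → out
[6] lift (-9,-15): star map gives -2.78680; window check -0.1 ≤ -2.78680 < 1.1 is false → out
[7] lift (2,3): star map gives 0.75736; window check -0.1 ≤ 0.75736 < 1.1 is true → IN Λ
[8] lift (-5,-5): star map gives -2.92893; window check -0.1 ≤ -2.92893 < 1.1 is false → out
[9] lift (0,13): star map gives -5.38478; window check -0.1 ≤ -5.38478 < 1.1 is false → out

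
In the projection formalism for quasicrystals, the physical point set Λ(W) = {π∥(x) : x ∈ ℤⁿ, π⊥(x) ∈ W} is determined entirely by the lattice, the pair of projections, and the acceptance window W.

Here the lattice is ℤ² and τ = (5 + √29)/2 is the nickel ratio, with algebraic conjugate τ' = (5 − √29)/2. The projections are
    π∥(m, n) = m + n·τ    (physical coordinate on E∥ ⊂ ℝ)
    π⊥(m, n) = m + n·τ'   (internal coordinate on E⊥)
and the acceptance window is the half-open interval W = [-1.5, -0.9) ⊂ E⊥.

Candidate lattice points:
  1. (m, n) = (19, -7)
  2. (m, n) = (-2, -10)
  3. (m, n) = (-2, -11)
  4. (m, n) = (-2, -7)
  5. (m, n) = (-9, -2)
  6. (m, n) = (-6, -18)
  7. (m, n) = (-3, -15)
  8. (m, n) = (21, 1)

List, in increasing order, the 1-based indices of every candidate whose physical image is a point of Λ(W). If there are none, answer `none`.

Numerically τ ≈ 5.19258 and τ' = −1/τ ≈ -0.19258.
candidate 1: (m,n)=(19,-7) → π∥ = 19-7·τ ≈ -17.34808, π⊥ = 19-7·τ' ≈ 20.34808 ∉ [-1.5, -0.9) ⇒ out
candidate 2: (m,n)=(-2,-10) → π∥ = -2-10·τ ≈ -53.92582, π⊥ = -2-10·τ' ≈ -0.07418 ∉ [-1.5, -0.9) ⇒ out
candidate 3: (m,n)=(-2,-11) → π∥ = -2-11·τ ≈ -59.11841, π⊥ = -2-11·τ' ≈ 0.11841 ∉ [-1.5, -0.9) ⇒ out
candidate 4: (m,n)=(-2,-7) → π∥ = -2-7·τ ≈ -38.34808, π⊥ = -2-7·τ' ≈ -0.65192 ∉ [-1.5, -0.9) ⇒ out
candidate 5: (m,n)=(-9,-2) → π∥ = -9-2·τ ≈ -19.38516, π⊥ = -9-2·τ' ≈ -8.61484 ∉ [-1.5, -0.9) ⇒ out
candidate 6: (m,n)=(-6,-18) → π∥ = -6-18·τ ≈ -99.46648, π⊥ = -6-18·τ' ≈ -2.53352 ∉ [-1.5, -0.9) ⇒ out
candidate 7: (m,n)=(-3,-15) → π∥ = -3-15·τ ≈ -80.88874, π⊥ = -3-15·τ' ≈ -0.11126 ∉ [-1.5, -0.9) ⇒ out
candidate 8: (m,n)=(21,1) → π∥ = 21+1·τ ≈ 26.19258, π⊥ = 21+1·τ' ≈ 20.80742 ∉ [-1.5, -0.9) ⇒ out

none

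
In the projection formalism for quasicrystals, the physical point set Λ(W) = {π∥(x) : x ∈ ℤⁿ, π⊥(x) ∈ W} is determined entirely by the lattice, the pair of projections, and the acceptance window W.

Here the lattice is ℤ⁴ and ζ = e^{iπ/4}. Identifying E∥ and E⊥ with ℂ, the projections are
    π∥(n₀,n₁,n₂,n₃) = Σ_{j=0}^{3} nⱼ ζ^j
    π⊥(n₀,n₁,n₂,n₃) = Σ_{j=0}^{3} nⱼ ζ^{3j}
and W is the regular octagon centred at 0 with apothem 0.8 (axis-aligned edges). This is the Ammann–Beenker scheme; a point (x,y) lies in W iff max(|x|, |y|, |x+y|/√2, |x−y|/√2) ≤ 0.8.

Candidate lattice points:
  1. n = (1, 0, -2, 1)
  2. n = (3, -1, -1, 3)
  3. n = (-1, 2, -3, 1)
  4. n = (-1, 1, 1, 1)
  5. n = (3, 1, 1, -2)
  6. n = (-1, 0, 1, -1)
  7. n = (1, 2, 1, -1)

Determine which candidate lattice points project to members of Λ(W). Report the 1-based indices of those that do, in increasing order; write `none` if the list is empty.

none

With ζ = e^{iπ/4} the internal vectors are ζ^0,ζ^3,ζ^6,ζ^9.
#1 (1, 0, -2, 1): internal (1.70711, 2.70711); octagon support 3.12132 vs apothem 0.8 → ∉ W
#2 (3, -1, -1, 3): internal (5.82843, 2.41421); octagon support 5.82843 vs apothem 0.8 → ∉ W
#3 (-1, 2, -3, 1): internal (-1.70711, 5.12132); octagon support 5.12132 vs apothem 0.8 → ∉ W
#4 (-1, 1, 1, 1): internal (-1.00000, 0.41421); octagon support 1.00000 vs apothem 0.8 → ∉ W
#5 (3, 1, 1, -2): internal (0.87868, -1.70711); octagon support 1.82843 vs apothem 0.8 → ∉ W
#6 (-1, 0, 1, -1): internal (-1.70711, -1.70711); octagon support 2.41421 vs apothem 0.8 → ∉ W
#7 (1, 2, 1, -1): internal (-1.12132, -0.29289); octagon support 1.12132 vs apothem 0.8 → ∉ W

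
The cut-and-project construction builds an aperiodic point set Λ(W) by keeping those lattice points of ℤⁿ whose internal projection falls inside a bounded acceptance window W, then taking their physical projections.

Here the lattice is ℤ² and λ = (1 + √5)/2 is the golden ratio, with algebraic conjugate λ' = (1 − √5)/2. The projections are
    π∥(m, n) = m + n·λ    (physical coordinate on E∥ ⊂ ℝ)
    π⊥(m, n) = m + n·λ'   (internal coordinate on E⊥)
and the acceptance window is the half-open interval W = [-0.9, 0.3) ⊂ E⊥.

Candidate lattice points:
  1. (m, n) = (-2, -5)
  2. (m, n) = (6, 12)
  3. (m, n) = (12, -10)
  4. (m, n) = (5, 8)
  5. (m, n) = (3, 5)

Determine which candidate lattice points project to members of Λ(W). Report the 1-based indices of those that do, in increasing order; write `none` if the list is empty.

4, 5

Compute λ' = (1−√5)/2 = -0.618034, so π⊥(m,n) = m -0.618034·n.
candidate 1: (m,n)=(-2,-5) → π∥ = -2-5·λ ≈ -10.090170, π⊥ = -2-5·λ' ≈ 1.090170 ∉ [-0.9, 0.3) ⇒ out
candidate 2: (m,n)=(6,12) → π∥ = 6+12·λ ≈ 25.416408, π⊥ = 6+12·λ' ≈ -1.416408 ∉ [-0.9, 0.3) ⇒ out
candidate 3: (m,n)=(12,-10) → π∥ = 12-10·λ ≈ -4.180340, π⊥ = 12-10·λ' ≈ 18.180340 ∉ [-0.9, 0.3) ⇒ out
candidate 4: (m,n)=(5,8) → π∥ = 5+8·λ ≈ 17.944272, π⊥ = 5+8·λ' ≈ 0.055728 ∈ [-0.9, 0.3) ⇒ IN Λ
candidate 5: (m,n)=(3,5) → π∥ = 3+5·λ ≈ 11.090170, π⊥ = 3+5·λ' ≈ -0.090170 ∈ [-0.9, 0.3) ⇒ IN Λ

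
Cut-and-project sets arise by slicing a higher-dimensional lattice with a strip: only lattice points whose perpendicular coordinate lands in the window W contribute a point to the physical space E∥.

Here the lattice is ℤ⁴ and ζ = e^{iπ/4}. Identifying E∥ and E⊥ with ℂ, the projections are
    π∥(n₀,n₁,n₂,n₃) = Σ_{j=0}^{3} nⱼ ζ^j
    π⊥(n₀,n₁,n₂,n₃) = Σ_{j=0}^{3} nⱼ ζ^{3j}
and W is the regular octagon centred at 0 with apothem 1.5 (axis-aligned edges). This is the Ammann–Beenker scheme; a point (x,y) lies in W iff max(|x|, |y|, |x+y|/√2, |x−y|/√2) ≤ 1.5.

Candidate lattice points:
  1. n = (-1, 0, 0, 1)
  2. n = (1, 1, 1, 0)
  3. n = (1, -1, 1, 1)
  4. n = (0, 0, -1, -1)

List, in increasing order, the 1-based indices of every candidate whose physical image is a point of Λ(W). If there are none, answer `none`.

Internal map: ζ^{3j} for j=0..3 gives (1,0), (−√2/2,√2/2), (0,−1), (√2/2,√2/2).
#1 (-1, 0, 0, 1): internal (-0.29289, 0.70711); octagon support 0.70711 vs apothem 1.5 → ∈ W
#2 (1, 1, 1, 0): internal (0.29289, -0.29289); octagon support 0.41421 vs apothem 1.5 → ∈ W
#3 (1, -1, 1, 1): internal (2.41421, -1.00000); octagon support 2.41421 vs apothem 1.5 → ∉ W
#4 (0, 0, -1, -1): internal (-0.70711, 0.29289); octagon support 0.70711 vs apothem 1.5 → ∈ W

1, 2, 4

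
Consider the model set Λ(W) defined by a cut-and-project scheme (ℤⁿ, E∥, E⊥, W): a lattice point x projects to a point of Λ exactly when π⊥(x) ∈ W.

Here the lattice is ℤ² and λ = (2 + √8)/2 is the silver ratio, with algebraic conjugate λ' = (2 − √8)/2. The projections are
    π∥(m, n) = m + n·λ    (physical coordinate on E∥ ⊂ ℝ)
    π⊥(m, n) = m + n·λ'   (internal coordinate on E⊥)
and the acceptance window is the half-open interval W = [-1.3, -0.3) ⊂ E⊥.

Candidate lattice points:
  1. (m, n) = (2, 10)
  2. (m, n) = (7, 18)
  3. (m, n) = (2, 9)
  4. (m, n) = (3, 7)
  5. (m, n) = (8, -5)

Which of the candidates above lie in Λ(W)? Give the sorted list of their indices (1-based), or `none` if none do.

2

λ' = (2−√8)/2 ≈ -0.414214.
#1 (2,10): internal coord 2 + (10)·λ' = -2.142136; -2.142136 ∉ [-1.3, -0.3) → out
#2 (7,18): internal coord 7 + (18)·λ' = -0.455844; -0.455844 ∈ [-1.3, -0.3) → IN Λ
#3 (2,9): internal coord 2 + (9)·λ' = -1.727922; -1.727922 ∉ [-1.3, -0.3) → out
#4 (3,7): internal coord 3 + (7)·λ' = +0.100505; +0.100505 ∉ [-1.3, -0.3) → out
#5 (8,-5): internal coord 8 + (-5)·λ' = +10.071068; +10.071068 ∉ [-1.3, -0.3) → out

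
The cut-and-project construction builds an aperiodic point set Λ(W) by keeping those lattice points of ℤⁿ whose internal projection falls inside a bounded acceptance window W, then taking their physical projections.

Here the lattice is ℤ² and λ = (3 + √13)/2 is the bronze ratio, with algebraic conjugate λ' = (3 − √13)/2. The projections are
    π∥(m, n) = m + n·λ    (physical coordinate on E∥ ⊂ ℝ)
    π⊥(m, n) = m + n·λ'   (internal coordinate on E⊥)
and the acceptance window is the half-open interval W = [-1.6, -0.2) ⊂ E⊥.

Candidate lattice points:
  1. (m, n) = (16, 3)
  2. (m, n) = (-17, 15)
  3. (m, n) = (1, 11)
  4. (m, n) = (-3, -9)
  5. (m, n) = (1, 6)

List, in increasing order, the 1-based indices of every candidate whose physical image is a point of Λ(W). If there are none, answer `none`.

4, 5

λ' = (3−√13)/2 ≈ -0.3028.
candidate 1: (m,n)=(16,3) → π∥ = 16+3·λ ≈ 25.9083, π⊥ = 16+3·λ' ≈ 15.0917 ∉ [-1.6, -0.2) ⇒ out
candidate 2: (m,n)=(-17,15) → π∥ = -17+15·λ ≈ 32.5416, π⊥ = -17+15·λ' ≈ -21.5416 ∉ [-1.6, -0.2) ⇒ out
candidate 3: (m,n)=(1,11) → π∥ = 1+11·λ ≈ 37.3305, π⊥ = 1+11·λ' ≈ -2.3305 ∉ [-1.6, -0.2) ⇒ out
candidate 4: (m,n)=(-3,-9) → π∥ = -3-9·λ ≈ -32.7250, π⊥ = -3-9·λ' ≈ -0.2750 ∈ [-1.6, -0.2) ⇒ IN Λ
candidate 5: (m,n)=(1,6) → π∥ = 1+6·λ ≈ 20.8167, π⊥ = 1+6·λ' ≈ -0.8167 ∈ [-1.6, -0.2) ⇒ IN Λ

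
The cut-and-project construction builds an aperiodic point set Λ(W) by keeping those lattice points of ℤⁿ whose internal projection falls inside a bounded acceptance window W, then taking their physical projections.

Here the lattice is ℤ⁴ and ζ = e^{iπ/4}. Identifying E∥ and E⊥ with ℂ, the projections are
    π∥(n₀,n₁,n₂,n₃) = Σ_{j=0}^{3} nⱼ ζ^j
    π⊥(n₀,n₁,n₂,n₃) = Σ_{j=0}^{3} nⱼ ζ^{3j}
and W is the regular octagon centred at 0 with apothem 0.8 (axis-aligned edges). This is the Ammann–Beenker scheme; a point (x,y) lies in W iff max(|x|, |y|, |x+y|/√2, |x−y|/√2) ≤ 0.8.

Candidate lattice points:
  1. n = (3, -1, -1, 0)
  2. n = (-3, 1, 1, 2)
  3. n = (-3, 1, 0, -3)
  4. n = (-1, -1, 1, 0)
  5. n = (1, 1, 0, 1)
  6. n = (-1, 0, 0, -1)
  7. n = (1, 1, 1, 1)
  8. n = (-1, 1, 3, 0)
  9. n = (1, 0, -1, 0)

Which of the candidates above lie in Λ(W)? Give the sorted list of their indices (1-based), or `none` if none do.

none

π⊥(n) = n₀ + n₁ζ³ + n₂ζ⁶ + n₃ζ⁹ where ζ = e^{iπ/4}.
#1 (3, -1, -1, 0): internal (3.7071, 0.2929); octagon support 3.7071 vs apothem 0.8 → ∉ W
#2 (-3, 1, 1, 2): internal (-2.2929, 1.1213); octagon support 2.4142 vs apothem 0.8 → ∉ W
#3 (-3, 1, 0, -3): internal (-5.8284, -1.4142); octagon support 5.8284 vs apothem 0.8 → ∉ W
#4 (-1, -1, 1, 0): internal (-0.2929, -1.7071); octagon support 1.7071 vs apothem 0.8 → ∉ W
#5 (1, 1, 0, 1): internal (1.0000, 1.4142); octagon support 1.7071 vs apothem 0.8 → ∉ W
#6 (-1, 0, 0, -1): internal (-1.7071, -0.7071); octagon support 1.7071 vs apothem 0.8 → ∉ W
#7 (1, 1, 1, 1): internal (1.0000, 0.4142); octagon support 1.0000 vs apothem 0.8 → ∉ W
#8 (-1, 1, 3, 0): internal (-1.7071, -2.2929); octagon support 2.8284 vs apothem 0.8 → ∉ W
#9 (1, 0, -1, 0): internal (1.0000, 1.0000); octagon support 1.4142 vs apothem 0.8 → ∉ W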